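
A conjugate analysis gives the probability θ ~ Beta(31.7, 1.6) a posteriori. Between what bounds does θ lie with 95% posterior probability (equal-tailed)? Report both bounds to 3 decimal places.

[0.859, 0.996]

Posterior: Beta(31.7, 1.6).
Equal-tailed 95% interval: the 0.025 and 0.975 quantiles of Beta(31.7, 1.6).
Posterior mean ≈ 0.952, SD ≈ 0.037; a Normal approximation gives roughly [0.880, 1.024].
Exact: F⁻¹(0.025) = 0.859; F⁻¹(0.975) = 0.996.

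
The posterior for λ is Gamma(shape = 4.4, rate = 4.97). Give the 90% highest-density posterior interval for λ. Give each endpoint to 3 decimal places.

[0.233, 1.512]

The posterior is unimodal and skewed, so the HPD interval has equal density at both endpoints and is the shortest 90% interval.
Solving f(0.233) = f(1.512) with F(1.512) − F(0.233) = 0.90 gives [0.233, 1.512].
For comparison, the equal-tailed interval is [0.322, 1.674]; the HPD is narrower and shifted toward the mode.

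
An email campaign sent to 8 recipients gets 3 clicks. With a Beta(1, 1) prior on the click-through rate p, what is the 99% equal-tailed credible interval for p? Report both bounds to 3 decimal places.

Posterior: Beta(1+3, 1+5) = Beta(4, 6).
Equal-tailed 99% interval: the 0.005 and 0.995 quantiles of Beta(4, 6).
Posterior mean ≈ 0.400, SD ≈ 0.148; a Normal approximation gives roughly [0.020, 0.780].
Exact: F⁻¹(0.005) = 0.087; F⁻¹(0.995) = 0.781.

[0.087, 0.781]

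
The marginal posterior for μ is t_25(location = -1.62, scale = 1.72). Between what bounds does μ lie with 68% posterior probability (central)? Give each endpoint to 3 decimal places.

The t_25 distribution is symmetric; the 68% interval is -1.62 ± t·1.72 with t_{0.84,25} = 1.015.
Half-width: 1.015 × 1.72 = 1.745.
-1.62 − 1.745 = -3.365; -1.62 + 1.745 = 0.125.

[-3.365, 0.125]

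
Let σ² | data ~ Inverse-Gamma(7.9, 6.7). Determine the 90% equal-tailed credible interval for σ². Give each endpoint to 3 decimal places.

Inverse-Gamma(7.9, 6.7) quantiles: F⁻¹(0.05) and F⁻¹(0.95).
Equivalently, 1/σ² ~ Gamma(7.9, rate = 6.7); invert its 0.95 and 0.05 quantiles.
Posterior mean ≈ 0.971, SD ≈ 0.400; a Normal approximation gives roughly [0.313, 1.629].
Exact: lower = 0.515; upper = 1.713.

[0.515, 1.713]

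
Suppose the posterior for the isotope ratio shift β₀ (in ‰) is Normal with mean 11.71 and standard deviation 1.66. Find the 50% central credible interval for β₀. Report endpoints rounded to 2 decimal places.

[10.59, 12.83]

The posterior is symmetric, so the 50% equal-tailed interval is β₀ = 11.71 ± z·1.66 with z = 0.674.
Half-width: 0.674 × 1.66 = 1.12.
11.71 − 1.12 = 10.59; 11.71 + 1.12 = 12.83.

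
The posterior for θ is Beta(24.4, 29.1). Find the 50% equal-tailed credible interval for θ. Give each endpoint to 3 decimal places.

Posterior: Beta(24.4, 29.1).
Equal-tailed 50% interval: the 0.25 and 0.75 quantiles of Beta(24.4, 29.1).
Posterior mean ≈ 0.456, SD ≈ 0.067; a Normal approximation gives roughly [0.411, 0.502].
Exact: F⁻¹(0.25) = 0.410; F⁻¹(0.75) = 0.502.

[0.410, 0.502]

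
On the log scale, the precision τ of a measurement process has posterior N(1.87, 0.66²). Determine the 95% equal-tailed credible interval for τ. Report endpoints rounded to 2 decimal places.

[1.78, 23.66]

On the log scale the 95% interval is 1.87 ± 1.960 × 0.66 = [0.5764, 3.1636].
Exponentiate: [e^0.5764, e^3.1636] = [1.78, 23.66].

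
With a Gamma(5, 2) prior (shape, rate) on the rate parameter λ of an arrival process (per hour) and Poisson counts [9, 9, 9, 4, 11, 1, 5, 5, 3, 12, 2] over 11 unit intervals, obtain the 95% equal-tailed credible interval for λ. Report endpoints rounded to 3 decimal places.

[4.538, 7.146]

Posterior: Gamma(5+70, 2+11) = Gamma(75, 13) (shape, rate).
Equal-tailed 95% interval: Gamma(75, 13) quantiles at 0.025 and 0.975.
Posterior mean ≈ 5.769, SD ≈ 0.666; a Normal approximation gives roughly [4.464, 7.075].
Exact: lower = 4.538; upper = 7.146.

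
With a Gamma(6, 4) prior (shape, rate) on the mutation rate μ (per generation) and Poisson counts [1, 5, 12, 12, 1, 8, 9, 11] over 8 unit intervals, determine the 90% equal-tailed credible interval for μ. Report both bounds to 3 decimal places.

[4.361, 6.567]

Posterior: Gamma(6+59, 4+8) = Gamma(65, 12) (shape, rate).
Equal-tailed 90% interval: Gamma(65, 12) quantiles at 0.05 and 0.95.
Posterior mean ≈ 5.417, SD ≈ 0.672; a Normal approximation gives roughly [4.312, 6.522].
Exact: lower = 4.361; upper = 6.567.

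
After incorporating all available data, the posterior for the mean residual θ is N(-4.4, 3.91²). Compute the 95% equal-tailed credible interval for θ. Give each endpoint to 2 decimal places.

[-12.06, 3.26]

The posterior is symmetric, so the 95% equal-tailed interval is θ = -4.4 ± z·3.91 with z = 1.960.
Half-width: 1.960 × 3.91 = 7.66.
-4.4 − 7.66 = -12.06; -4.4 + 7.66 = 3.26.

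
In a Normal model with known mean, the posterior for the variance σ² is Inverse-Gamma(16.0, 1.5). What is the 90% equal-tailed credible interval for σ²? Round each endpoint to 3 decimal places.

Inverse-Gamma(16.0, 1.5) quantiles: F⁻¹(0.05) and F⁻¹(0.95).
Equivalently, 1/σ² ~ Gamma(16.0, rate = 1.5); invert its 0.95 and 0.05 quantiles.
Posterior mean ≈ 0.100, SD ≈ 0.027; a Normal approximation gives roughly [0.056, 0.144].
Exact: lower = 0.065; upper = 0.149.

[0.065, 0.149]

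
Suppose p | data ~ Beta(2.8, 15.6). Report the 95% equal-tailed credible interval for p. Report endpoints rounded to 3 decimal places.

[0.032, 0.343]

Posterior: Beta(2.8, 15.6).
Equal-tailed 95% interval: the 0.025 and 0.975 quantiles of Beta(2.8, 15.6).
Posterior mean ≈ 0.152, SD ≈ 0.082; a Normal approximation gives roughly [-0.008, 0.312].
Exact: F⁻¹(0.025) = 0.032; F⁻¹(0.975) = 0.343.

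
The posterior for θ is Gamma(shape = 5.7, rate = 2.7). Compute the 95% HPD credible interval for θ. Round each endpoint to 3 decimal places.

[0.588, 3.866]

The posterior is unimodal and skewed, so the HPD interval has equal density at both endpoints and is the shortest 95% interval.
Solving f(0.588) = f(3.866) with F(3.866) − F(0.588) = 0.95 gives [0.588, 3.866].
For comparison, the equal-tailed interval is [0.750, 4.165]; the HPD is narrower and shifted toward the mode.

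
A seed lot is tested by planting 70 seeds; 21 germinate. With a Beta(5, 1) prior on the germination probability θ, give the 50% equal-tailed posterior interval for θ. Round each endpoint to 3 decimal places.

[0.305, 0.378]

Posterior: Beta(5+21, 1+49) = Beta(26, 50).
Equal-tailed 50% interval: the 0.25 and 0.75 quantiles of Beta(26, 50).
Posterior mean ≈ 0.342, SD ≈ 0.054; a Normal approximation gives roughly [0.306, 0.379].
Exact: F⁻¹(0.25) = 0.305; F⁻¹(0.75) = 0.378.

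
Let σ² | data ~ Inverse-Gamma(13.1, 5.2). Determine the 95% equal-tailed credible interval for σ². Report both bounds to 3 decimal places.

[0.247, 0.743]

Inverse-Gamma(13.1, 5.2) quantiles: F⁻¹(0.025) and F⁻¹(0.975).
Equivalently, 1/σ² ~ Gamma(13.1, rate = 5.2); invert its 0.975 and 0.025 quantiles.
Posterior mean ≈ 0.430, SD ≈ 0.129; a Normal approximation gives roughly [0.177, 0.683].
Exact: lower = 0.247; upper = 0.743.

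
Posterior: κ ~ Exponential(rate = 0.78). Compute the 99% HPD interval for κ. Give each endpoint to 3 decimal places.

[0.000, 5.904]

The exponential density is strictly decreasing on [0, ∞), so the HPD interval is anchored at 0: [0, q] with P(κ ≤ q) = 0.99.
q = −ln(1 − 0.99) / 0.78 = 4.6052 / 0.78 = 5.904.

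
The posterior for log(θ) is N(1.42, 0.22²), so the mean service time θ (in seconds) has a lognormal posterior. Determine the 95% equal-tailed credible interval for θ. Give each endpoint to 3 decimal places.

[2.688, 6.367]

On the log scale the 95% interval is 1.42 ± 1.960 × 0.22 = [0.9888, 1.8512].
Exponentiate: [e^0.9888, e^1.8512] = [2.688, 6.367].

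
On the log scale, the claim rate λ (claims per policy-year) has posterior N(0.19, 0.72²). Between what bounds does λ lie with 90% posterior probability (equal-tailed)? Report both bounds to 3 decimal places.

On the log scale the 90% interval is 0.19 ± 1.645 × 0.72 = [-0.9943, 1.3743].
Exponentiate: [e^-0.9943, e^1.3743] = [0.370, 3.952].

[0.370, 3.952]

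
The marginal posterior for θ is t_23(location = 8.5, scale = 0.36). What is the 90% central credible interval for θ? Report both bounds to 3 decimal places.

The t_23 distribution is symmetric; the 90% interval is 8.5 ± t·0.36 with t_{0.95,23} = 1.714.
Half-width: 1.714 × 0.36 = 0.617.
8.5 − 0.617 = 7.883; 8.5 + 0.617 = 9.117.

[7.883, 9.117]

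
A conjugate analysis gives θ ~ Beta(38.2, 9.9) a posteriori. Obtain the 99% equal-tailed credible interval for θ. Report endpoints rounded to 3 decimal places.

Posterior: Beta(38.2, 9.9).
Equal-tailed 99% interval: the 0.005 and 0.995 quantiles of Beta(38.2, 9.9).
Posterior mean ≈ 0.794, SD ≈ 0.058; a Normal approximation gives roughly [0.646, 0.943].
Exact: F⁻¹(0.005) = 0.626; F⁻¹(0.995) = 0.918.

[0.626, 0.918]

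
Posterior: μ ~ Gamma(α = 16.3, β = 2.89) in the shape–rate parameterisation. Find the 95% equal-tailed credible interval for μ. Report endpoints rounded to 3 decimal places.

Posterior: Gamma(shape 16.3, rate 2.89).
Equal-tailed 95% interval: Gamma(16.3, 2.89) quantiles at 0.025 and 0.975.
Posterior mean ≈ 5.640, SD ≈ 1.397; a Normal approximation gives roughly [2.902, 8.378].
Exact: lower = 3.243; upper = 8.690.

[3.243, 8.690]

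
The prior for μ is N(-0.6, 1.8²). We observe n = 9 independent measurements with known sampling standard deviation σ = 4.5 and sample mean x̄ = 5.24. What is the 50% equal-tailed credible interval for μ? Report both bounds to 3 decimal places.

Posterior precision = 1/1.8² + 9/4.5² = 0.3086 + 0.4444 = 0.7531, so posterior SD = 1.1523.
Posterior mean = (-0.6/1.8² + 9·5.24/4.5²) / 0.7531 = 2.8466.
Interval: 2.8466 ± 0.674 × 1.1523 → [2.069, 3.624].

[2.069, 3.624]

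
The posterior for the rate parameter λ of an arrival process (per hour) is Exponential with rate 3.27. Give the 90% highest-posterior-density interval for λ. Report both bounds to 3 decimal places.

[0.000, 0.704]

The exponential density is strictly decreasing on [0, ∞), so the HPD interval is anchored at 0: [0, q] with P(λ ≤ q) = 0.90.
q = −ln(1 − 0.90) / 3.27 = 2.3026 / 3.27 = 0.704.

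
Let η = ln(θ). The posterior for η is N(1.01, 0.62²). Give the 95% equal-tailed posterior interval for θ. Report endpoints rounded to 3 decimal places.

On the log scale the 95% interval is 1.01 ± 1.960 × 0.62 = [-0.2052, 2.2252].
Exponentiate: [e^-0.2052, e^2.2252] = [0.815, 9.255].

[0.815, 9.255]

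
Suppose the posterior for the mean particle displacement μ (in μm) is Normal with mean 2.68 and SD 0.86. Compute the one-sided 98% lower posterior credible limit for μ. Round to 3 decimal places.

Need L with P(μ ≥ L) = 0.98: L = 2.68 − z_{0.02}·0.86.
z = 2.054; L = 2.68 − 2.054 × 0.86 = 0.914.

0.914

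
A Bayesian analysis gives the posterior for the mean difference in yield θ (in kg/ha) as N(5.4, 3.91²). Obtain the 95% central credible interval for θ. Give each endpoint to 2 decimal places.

The posterior is symmetric, so the 95% equal-tailed interval is θ = 5.4 ± z·3.91 with z = 1.960.
Half-width: 1.960 × 3.91 = 7.66.
5.4 − 7.66 = -2.26; 5.4 + 7.66 = 13.06.

[-2.26, 13.06]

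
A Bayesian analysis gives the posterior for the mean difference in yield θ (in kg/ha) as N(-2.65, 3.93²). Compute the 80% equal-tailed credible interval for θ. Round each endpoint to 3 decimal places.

[-7.686, 2.386]

The posterior is symmetric, so the 80% equal-tailed interval is θ = -2.65 ± z·3.93 with z = 1.282.
Half-width: 1.282 × 3.93 = 5.036.
-2.65 − 5.036 = -7.686; -2.65 + 5.036 = 2.386.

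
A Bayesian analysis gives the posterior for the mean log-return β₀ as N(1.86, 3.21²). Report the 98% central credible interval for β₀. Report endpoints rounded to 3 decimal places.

The posterior is symmetric, so the 98% equal-tailed interval is β₀ = 1.86 ± z·3.21 with z = 2.326.
Half-width: 2.326 × 3.21 = 7.468.
1.86 − 7.468 = -5.608; 1.86 + 7.468 = 9.328.

[-5.608, 9.328]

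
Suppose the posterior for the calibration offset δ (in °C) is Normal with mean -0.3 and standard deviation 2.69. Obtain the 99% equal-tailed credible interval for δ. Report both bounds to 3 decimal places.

The posterior is symmetric, so the 99% equal-tailed interval is δ = -0.3 ± z·2.69 with z = 2.576.
Half-width: 2.576 × 2.69 = 6.929.
-0.3 − 6.929 = -7.229; -0.3 + 6.929 = 6.629.

[-7.229, 6.629]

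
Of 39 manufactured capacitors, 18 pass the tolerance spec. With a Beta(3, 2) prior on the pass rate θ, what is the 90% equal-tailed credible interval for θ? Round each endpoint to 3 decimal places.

[0.355, 0.601]

Posterior: Beta(3+18, 2+21) = Beta(21, 23).
Equal-tailed 90% interval: the 0.05 and 0.95 quantiles of Beta(21, 23).
Posterior mean ≈ 0.477, SD ≈ 0.074; a Normal approximation gives roughly [0.355, 0.600].
Exact: F⁻¹(0.05) = 0.355; F⁻¹(0.95) = 0.601.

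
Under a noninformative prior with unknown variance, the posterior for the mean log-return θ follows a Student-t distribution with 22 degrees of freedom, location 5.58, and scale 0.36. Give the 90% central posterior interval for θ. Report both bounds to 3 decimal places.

[4.962, 6.198]

The t_22 distribution is symmetric; the 90% interval is 5.58 ± t·0.36 with t_{0.95,22} = 1.717.
Half-width: 1.717 × 0.36 = 0.618.
5.58 − 0.618 = 4.962; 5.58 + 0.618 = 6.198.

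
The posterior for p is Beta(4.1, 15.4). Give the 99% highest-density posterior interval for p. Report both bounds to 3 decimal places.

[0.030, 0.462]

The posterior is unimodal and skewed, so the HPD interval has equal density at both endpoints and is the shortest 99% interval.
Solving f(0.030) = f(0.462) with F(0.462) − F(0.030) = 0.99 gives [0.030, 0.462].
For comparison, the equal-tailed interval is [0.041, 0.484]; the HPD is narrower and shifted toward the mode.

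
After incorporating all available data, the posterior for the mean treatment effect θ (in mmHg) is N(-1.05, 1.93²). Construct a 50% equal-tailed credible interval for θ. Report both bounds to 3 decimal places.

The posterior is symmetric, so the 50% equal-tailed interval is θ = -1.05 ± z·1.93 with z = 0.674.
Half-width: 0.674 × 1.93 = 1.302.
-1.05 − 1.302 = -2.352; -1.05 + 1.302 = 0.252.

[-2.352, 0.252]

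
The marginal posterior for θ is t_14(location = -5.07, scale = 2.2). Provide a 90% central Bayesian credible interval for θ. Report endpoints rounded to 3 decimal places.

The t_14 distribution is symmetric; the 90% interval is -5.07 ± t·2.2 with t_{0.95,14} = 1.761.
Half-width: 1.761 × 2.2 = 3.875.
-5.07 − 3.875 = -8.945; -5.07 + 3.875 = -1.195.

[-8.945, -1.195]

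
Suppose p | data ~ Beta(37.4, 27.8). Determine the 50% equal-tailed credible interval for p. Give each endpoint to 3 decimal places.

Posterior: Beta(37.4, 27.8).
Equal-tailed 50% interval: the 0.25 and 0.75 quantiles of Beta(37.4, 27.8).
Posterior mean ≈ 0.574, SD ≈ 0.061; a Normal approximation gives roughly [0.533, 0.615].
Exact: F⁻¹(0.25) = 0.533; F⁻¹(0.75) = 0.615.

[0.533, 0.615]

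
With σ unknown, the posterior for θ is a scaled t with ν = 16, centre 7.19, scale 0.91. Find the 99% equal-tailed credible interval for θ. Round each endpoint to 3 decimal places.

The t_16 distribution is symmetric; the 99% interval is 7.19 ± t·0.91 with t_{0.995,16} = 2.921.
Half-width: 2.921 × 0.91 = 2.658.
7.19 − 2.658 = 4.532; 7.19 + 2.658 = 9.848.

[4.532, 9.848]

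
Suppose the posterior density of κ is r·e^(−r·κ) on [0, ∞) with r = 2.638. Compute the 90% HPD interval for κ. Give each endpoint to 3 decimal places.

The exponential density is strictly decreasing on [0, ∞), so the HPD interval is anchored at 0: [0, q] with P(κ ≤ q) = 0.90.
q = −ln(1 − 0.90) / 2.638 = 2.3026 / 2.638 = 0.873.

[0.000, 0.873]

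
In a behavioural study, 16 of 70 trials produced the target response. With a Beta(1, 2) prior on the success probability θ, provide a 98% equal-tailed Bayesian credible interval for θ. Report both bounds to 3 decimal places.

[0.130, 0.357]

Posterior: Beta(1+16, 2+54) = Beta(17, 56).
Equal-tailed 98% interval: the 0.01 and 0.99 quantiles of Beta(17, 56).
Posterior mean ≈ 0.233, SD ≈ 0.049; a Normal approximation gives roughly [0.119, 0.347].
Exact: F⁻¹(0.01) = 0.130; F⁻¹(0.99) = 0.357.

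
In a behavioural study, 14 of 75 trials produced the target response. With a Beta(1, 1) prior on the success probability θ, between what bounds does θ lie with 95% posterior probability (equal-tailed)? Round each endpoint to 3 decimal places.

Posterior: Beta(1+14, 1+61) = Beta(15, 62).
Equal-tailed 95% interval: the 0.025 and 0.975 quantiles of Beta(15, 62).
Posterior mean ≈ 0.195, SD ≈ 0.045; a Normal approximation gives roughly [0.107, 0.283].
Exact: F⁻¹(0.025) = 0.115; F⁻¹(0.975) = 0.290.

[0.115, 0.290]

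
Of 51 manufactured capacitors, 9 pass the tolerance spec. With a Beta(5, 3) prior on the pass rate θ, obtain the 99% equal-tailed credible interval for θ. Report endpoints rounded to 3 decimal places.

[0.114, 0.393]

Posterior: Beta(5+9, 3+42) = Beta(14, 45).
Equal-tailed 99% interval: the 0.005 and 0.995 quantiles of Beta(14, 45).
Posterior mean ≈ 0.237, SD ≈ 0.055; a Normal approximation gives roughly [0.096, 0.379].
Exact: F⁻¹(0.005) = 0.114; F⁻¹(0.995) = 0.393.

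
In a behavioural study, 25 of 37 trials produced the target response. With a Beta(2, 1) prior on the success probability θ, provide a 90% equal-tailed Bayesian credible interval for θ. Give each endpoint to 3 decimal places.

Posterior: Beta(2+25, 1+12) = Beta(27, 13).
Equal-tailed 90% interval: the 0.05 and 0.95 quantiles of Beta(27, 13).
Posterior mean ≈ 0.675, SD ≈ 0.073; a Normal approximation gives roughly [0.555, 0.795].
Exact: F⁻¹(0.05) = 0.550; F⁻¹(0.95) = 0.790.

[0.550, 0.790]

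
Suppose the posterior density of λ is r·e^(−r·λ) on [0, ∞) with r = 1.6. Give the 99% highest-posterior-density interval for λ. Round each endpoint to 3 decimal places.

[0.000, 2.878]

The exponential density is strictly decreasing on [0, ∞), so the HPD interval is anchored at 0: [0, q] with P(λ ≤ q) = 0.99.
q = −ln(1 − 0.99) / 1.6 = 4.6052 / 1.6 = 2.878.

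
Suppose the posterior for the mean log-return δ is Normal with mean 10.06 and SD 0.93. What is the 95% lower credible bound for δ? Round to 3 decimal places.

8.530

Need L with P(δ ≥ L) = 0.95: L = 10.06 − z_{0.05}·0.93.
z = 1.645; L = 10.06 − 1.645 × 0.93 = 8.530.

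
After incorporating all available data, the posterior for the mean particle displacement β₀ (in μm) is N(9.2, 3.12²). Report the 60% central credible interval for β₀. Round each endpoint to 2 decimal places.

[6.57, 11.83]

The posterior is symmetric, so the 60% equal-tailed interval is β₀ = 9.2 ± z·3.12 with z = 0.842.
Half-width: 0.842 × 3.12 = 2.63.
9.2 − 2.63 = 6.57; 9.2 + 2.63 = 11.83.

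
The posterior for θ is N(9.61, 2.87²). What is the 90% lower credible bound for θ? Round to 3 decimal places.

5.932

Need L with P(θ ≥ L) = 0.90: L = 9.61 − z_{0.1}·2.87.
z = 1.282; L = 9.61 − 1.282 × 2.87 = 5.932.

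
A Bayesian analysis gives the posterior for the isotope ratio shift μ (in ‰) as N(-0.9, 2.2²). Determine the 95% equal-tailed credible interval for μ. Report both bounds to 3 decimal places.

The posterior is symmetric, so the 95% equal-tailed interval is μ = -0.9 ± z·2.2 with z = 1.960.
Half-width: 1.960 × 2.2 = 4.312.
-0.9 − 4.312 = -5.212; -0.9 + 4.312 = 3.412.

[-5.212, 3.412]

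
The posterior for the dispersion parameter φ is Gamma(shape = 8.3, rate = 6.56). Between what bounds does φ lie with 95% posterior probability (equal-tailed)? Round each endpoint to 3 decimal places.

Posterior: Gamma(shape 8.3, rate 6.56).
Equal-tailed 95% interval: Gamma(8.3, 6.56) quantiles at 0.025 and 0.975.
Posterior mean ≈ 1.265, SD ≈ 0.439; a Normal approximation gives roughly [0.404, 2.126].
Exact: lower = 0.556; upper = 2.260.

[0.556, 2.260]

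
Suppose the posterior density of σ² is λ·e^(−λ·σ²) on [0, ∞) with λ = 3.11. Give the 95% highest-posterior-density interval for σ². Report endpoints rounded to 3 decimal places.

[0.000, 0.963]

The exponential density is strictly decreasing on [0, ∞), so the HPD interval is anchored at 0: [0, q] with P(σ² ≤ q) = 0.95.
q = −ln(1 − 0.95) / 3.11 = 2.9957 / 3.11 = 0.963.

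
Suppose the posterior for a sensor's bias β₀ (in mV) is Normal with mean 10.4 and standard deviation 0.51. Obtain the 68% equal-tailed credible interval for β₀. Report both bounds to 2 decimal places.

The posterior is symmetric, so the 68% equal-tailed interval is β₀ = 10.4 ± z·0.51 with z = 0.994.
Half-width: 0.994 × 0.51 = 0.51.
10.4 − 0.51 = 9.89; 10.4 + 0.51 = 10.91.

[9.89, 10.91]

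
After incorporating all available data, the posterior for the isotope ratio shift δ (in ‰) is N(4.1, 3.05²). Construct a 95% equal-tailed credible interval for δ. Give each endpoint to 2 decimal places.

[-1.88, 10.08]

The posterior is symmetric, so the 95% equal-tailed interval is δ = 4.1 ± z·3.05 with z = 1.960.
Half-width: 1.960 × 3.05 = 5.98.
4.1 − 5.98 = -1.88; 4.1 + 5.98 = 10.08.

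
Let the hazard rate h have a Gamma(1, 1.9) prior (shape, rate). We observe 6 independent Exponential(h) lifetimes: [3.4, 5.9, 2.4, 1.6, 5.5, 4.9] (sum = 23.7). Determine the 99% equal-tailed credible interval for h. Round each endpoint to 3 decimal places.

Posterior: Gamma(1+6, 1.9+23.7) = Gamma(7, 25.6) (shape, rate).
Equal-tailed 99% interval: Gamma(7, 25.6) quantiles at 0.005 and 0.995.
Posterior mean ≈ 0.273, SD ≈ 0.103; a Normal approximation gives roughly [0.007, 0.540].
Exact: lower = 0.080; upper = 0.612.

[0.080, 0.612]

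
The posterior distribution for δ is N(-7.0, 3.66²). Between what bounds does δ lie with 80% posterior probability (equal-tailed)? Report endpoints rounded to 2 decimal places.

The posterior is symmetric, so the 80% equal-tailed interval is δ = -7.0 ± z·3.66 with z = 1.282.
Half-width: 1.282 × 3.66 = 4.69.
-7.0 − 4.69 = -11.69; -7.0 + 4.69 = -2.31.

[-11.69, -2.31]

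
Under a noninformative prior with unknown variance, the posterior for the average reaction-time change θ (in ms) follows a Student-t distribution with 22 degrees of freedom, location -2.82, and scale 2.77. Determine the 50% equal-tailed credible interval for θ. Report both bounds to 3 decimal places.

The t_22 distribution is symmetric; the 50% interval is -2.82 ± t·2.77 with t_{0.75,22} = 0.686.
Half-width: 0.686 × 2.77 = 1.900.
-2.82 − 1.900 = -4.720; -2.82 + 1.900 = -0.920.

[-4.720, -0.920]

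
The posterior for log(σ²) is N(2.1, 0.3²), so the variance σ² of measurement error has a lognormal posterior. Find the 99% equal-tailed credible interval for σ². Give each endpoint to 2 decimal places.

[3.77, 17.69]

On the log scale the 99% interval is 2.1 ± 2.576 × 0.3 = [1.3273, 2.8727].
Exponentiate: [e^1.3273, e^2.8727] = [3.77, 17.69].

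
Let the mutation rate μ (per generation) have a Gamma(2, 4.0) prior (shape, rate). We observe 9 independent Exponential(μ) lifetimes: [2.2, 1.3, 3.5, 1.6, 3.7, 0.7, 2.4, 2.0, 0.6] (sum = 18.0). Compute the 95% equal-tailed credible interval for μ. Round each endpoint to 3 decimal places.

Posterior: Gamma(2+9, 4.0+18.0) = Gamma(11, 22.0) (shape, rate).
Equal-tailed 95% interval: Gamma(11, 22.0) quantiles at 0.025 and 0.975.
Posterior mean ≈ 0.500, SD ≈ 0.151; a Normal approximation gives roughly [0.205, 0.795].
Exact: lower = 0.250; upper = 0.836.

[0.250, 0.836]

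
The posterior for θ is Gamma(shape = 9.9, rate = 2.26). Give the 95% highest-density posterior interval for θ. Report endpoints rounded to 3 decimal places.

[1.869, 7.156]

The posterior is unimodal and skewed, so the HPD interval has equal density at both endpoints and is the shortest 95% interval.
Solving f(1.869) = f(7.156) with F(7.156) − F(1.869) = 0.95 gives [1.869, 7.156].
For comparison, the equal-tailed interval is [2.091, 7.502]; the HPD is narrower and shifted toward the mode.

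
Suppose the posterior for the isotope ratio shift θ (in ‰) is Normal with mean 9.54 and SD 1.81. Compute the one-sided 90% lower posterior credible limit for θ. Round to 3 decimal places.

7.220

Need L with P(θ ≥ L) = 0.90: L = 9.54 − z_{0.1}·1.81.
z = 1.282; L = 9.54 − 1.282 × 1.81 = 7.220.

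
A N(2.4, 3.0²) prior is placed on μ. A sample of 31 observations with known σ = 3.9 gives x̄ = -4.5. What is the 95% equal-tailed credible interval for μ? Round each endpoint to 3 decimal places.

Posterior precision = 1/3.0² + 31/3.9² = 0.1111 + 2.0381 = 2.1492, so posterior SD = 0.6821.
Posterior mean = (2.4/3.0² + 31·-4.5/3.9²) / 2.1492 = -4.1433.
Interval: -4.1433 ± 1.960 × 0.6821 → [-5.480, -2.806].

[-5.480, -2.806]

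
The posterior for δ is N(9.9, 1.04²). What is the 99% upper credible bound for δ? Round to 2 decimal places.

Need U with P(δ ≤ U) = 0.99: U = 9.9 + z_{0.01}·1.04.
z = 2.326; U = 9.9 + 2.326 × 1.04 = 12.32.

12.32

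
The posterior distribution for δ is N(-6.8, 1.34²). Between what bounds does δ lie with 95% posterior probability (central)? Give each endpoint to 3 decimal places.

[-9.426, -4.174]

The posterior is symmetric, so the 95% equal-tailed interval is δ = -6.8 ± z·1.34 with z = 1.960.
Half-width: 1.960 × 1.34 = 2.626.
-6.8 − 2.626 = -9.426; -6.8 + 2.626 = -4.174.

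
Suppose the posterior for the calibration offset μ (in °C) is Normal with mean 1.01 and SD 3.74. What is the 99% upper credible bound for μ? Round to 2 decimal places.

9.71

Need U with P(μ ≤ U) = 0.99: U = 1.01 + z_{0.01}·3.74.
z = 2.326; U = 1.01 + 2.326 × 3.74 = 9.71.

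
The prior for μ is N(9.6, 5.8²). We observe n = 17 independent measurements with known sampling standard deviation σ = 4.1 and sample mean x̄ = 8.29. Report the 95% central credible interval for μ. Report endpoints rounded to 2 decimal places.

Posterior precision = 1/5.8² + 17/4.1² = 0.0297 + 1.0113 = 1.0410, so posterior SD = 0.9801.
Posterior mean = (9.6/5.8² + 17·8.29/4.1²) / 1.0410 = 8.3274.
Interval: 8.3274 ± 1.960 × 0.9801 → [6.41, 10.25].

[6.41, 10.25]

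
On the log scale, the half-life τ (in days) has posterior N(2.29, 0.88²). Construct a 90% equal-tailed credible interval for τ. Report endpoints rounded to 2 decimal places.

On the log scale the 90% interval is 2.29 ± 1.645 × 0.88 = [0.8425, 3.7375].
Exponentiate: [e^0.8425, e^3.7375] = [2.32, 41.99].

[2.32, 41.99]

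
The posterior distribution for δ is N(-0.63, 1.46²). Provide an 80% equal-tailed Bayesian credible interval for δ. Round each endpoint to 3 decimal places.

The posterior is symmetric, so the 80% equal-tailed interval is δ = -0.63 ± z·1.46 with z = 1.282.
Half-width: 1.282 × 1.46 = 1.871.
-0.63 − 1.871 = -2.501; -0.63 + 1.871 = 1.241.

[-2.501, 1.241]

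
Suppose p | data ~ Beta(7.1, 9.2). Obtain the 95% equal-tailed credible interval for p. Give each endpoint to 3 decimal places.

[0.213, 0.673]

Posterior: Beta(7.1, 9.2).
Equal-tailed 95% interval: the 0.025 and 0.975 quantiles of Beta(7.1, 9.2).
Posterior mean ≈ 0.436, SD ≈ 0.119; a Normal approximation gives roughly [0.202, 0.669].
Exact: F⁻¹(0.025) = 0.213; F⁻¹(0.975) = 0.673.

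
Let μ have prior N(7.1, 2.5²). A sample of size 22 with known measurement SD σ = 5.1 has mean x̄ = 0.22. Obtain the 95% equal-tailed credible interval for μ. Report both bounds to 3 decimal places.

[-0.640, 3.269]

Posterior precision = 1/2.5² + 22/5.1² = 0.1600 + 0.8458 = 1.0058, so posterior SD = 0.9971.
Posterior mean = (7.1/2.5² + 22·0.22/5.1²) / 1.0058 = 1.3144.
Interval: 1.3144 ± 1.960 × 0.9971 → [-0.640, 3.269].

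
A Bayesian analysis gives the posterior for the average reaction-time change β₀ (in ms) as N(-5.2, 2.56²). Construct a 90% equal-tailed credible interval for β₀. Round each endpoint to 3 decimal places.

The posterior is symmetric, so the 90% equal-tailed interval is β₀ = -5.2 ± z·2.56 with z = 1.645.
Half-width: 1.645 × 2.56 = 4.211.
-5.2 − 4.211 = -9.411; -5.2 + 4.211 = -0.989.

[-9.411, -0.989]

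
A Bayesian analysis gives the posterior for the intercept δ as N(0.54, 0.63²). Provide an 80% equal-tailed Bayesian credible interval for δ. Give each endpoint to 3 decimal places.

[-0.267, 1.347]

The posterior is symmetric, so the 80% equal-tailed interval is δ = 0.54 ± z·0.63 with z = 1.282.
Half-width: 1.282 × 0.63 = 0.807.
0.54 − 0.807 = -0.267; 0.54 + 0.807 = 1.347.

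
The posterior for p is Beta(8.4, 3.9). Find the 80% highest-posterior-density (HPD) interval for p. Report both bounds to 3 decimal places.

The posterior is unimodal and skewed, so the HPD interval has equal density at both endpoints and is the shortest 80% interval.
Solving f(0.535) = f(0.863) with F(0.863) − F(0.535) = 0.80 gives [0.535, 0.863].
For comparison, the equal-tailed interval is [0.509, 0.842]; the HPD is narrower and shifted toward the mode.

[0.535, 0.863]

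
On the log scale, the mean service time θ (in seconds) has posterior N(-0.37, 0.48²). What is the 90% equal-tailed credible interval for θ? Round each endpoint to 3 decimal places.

[0.314, 1.521]

On the log scale the 90% interval is -0.37 ± 1.645 × 0.48 = [-1.1595, 0.4195].
Exponentiate: [e^-1.1595, e^0.4195] = [0.314, 1.521].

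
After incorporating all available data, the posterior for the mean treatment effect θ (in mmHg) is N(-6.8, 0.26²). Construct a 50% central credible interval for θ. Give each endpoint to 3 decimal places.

[-6.975, -6.625]

The posterior is symmetric, so the 50% equal-tailed interval is θ = -6.8 ± z·0.26 with z = 0.674.
Half-width: 0.674 × 0.26 = 0.175.
-6.8 − 0.175 = -6.975; -6.8 + 0.175 = -6.625.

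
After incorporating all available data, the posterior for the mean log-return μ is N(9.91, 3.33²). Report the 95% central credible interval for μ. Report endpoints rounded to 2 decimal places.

[3.38, 16.44]

The posterior is symmetric, so the 95% equal-tailed interval is μ = 9.91 ± z·3.33 with z = 1.960.
Half-width: 1.960 × 3.33 = 6.53.
9.91 − 6.53 = 3.38; 9.91 + 6.53 = 16.44.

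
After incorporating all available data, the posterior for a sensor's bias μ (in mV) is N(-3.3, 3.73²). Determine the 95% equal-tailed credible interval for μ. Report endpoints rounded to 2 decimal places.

The posterior is symmetric, so the 95% equal-tailed interval is μ = -3.3 ± z·3.73 with z = 1.960.
Half-width: 1.960 × 3.73 = 7.31.
-3.3 − 7.31 = -10.61; -3.3 + 7.31 = 4.01.

[-10.61, 4.01]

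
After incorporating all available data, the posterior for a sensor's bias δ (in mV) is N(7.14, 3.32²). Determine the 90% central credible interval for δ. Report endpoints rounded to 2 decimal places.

[1.68, 12.60]

The posterior is symmetric, so the 90% equal-tailed interval is δ = 7.14 ± z·3.32 with z = 1.645.
Half-width: 1.645 × 3.32 = 5.46.
7.14 − 5.46 = 1.68; 7.14 + 5.46 = 12.60.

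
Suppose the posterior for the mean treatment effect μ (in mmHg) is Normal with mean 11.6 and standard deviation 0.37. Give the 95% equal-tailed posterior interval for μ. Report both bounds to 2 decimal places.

The posterior is symmetric, so the 95% equal-tailed interval is μ = 11.6 ± z·0.37 with z = 1.960.
Half-width: 1.960 × 0.37 = 0.73.
11.6 − 0.73 = 10.87; 11.6 + 0.73 = 12.33.

[10.87, 12.33]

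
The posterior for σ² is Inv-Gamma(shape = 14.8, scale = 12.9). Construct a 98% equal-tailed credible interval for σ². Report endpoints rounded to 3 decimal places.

Inverse-Gamma(14.8, 12.9) quantiles: F⁻¹(0.01) and F⁻¹(0.99).
Equivalently, 1/σ² ~ Gamma(14.8, rate = 12.9); invert its 0.99 and 0.01 quantiles.
Posterior mean ≈ 0.935, SD ≈ 0.261; a Normal approximation gives roughly [0.327, 1.543].
Exact: lower = 0.512; upper = 1.758.

[0.512, 1.758]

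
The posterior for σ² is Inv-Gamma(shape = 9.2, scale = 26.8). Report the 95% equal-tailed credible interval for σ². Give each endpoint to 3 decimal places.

Inverse-Gamma(9.2, 26.8) quantiles: F⁻¹(0.025) and F⁻¹(0.975).
Equivalently, 1/σ² ~ Gamma(9.2, rate = 26.8); invert its 0.975 and 0.025 quantiles.
Posterior mean ≈ 3.268, SD ≈ 1.218; a Normal approximation gives roughly [0.881, 5.656].
Exact: lower = 1.672; upper = 6.306.

[1.672, 6.306]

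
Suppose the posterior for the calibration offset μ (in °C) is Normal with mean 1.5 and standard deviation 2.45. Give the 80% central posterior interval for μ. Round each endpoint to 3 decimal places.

[-1.640, 4.640]

The posterior is symmetric, so the 80% equal-tailed interval is μ = 1.5 ± z·2.45 with z = 1.282.
Half-width: 1.282 × 2.45 = 3.140.
1.5 − 3.140 = -1.640; 1.5 + 3.140 = 4.640.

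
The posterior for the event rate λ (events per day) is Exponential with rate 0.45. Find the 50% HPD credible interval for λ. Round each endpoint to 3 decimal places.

The exponential density is strictly decreasing on [0, ∞), so the HPD interval is anchored at 0: [0, q] with P(λ ≤ q) = 0.50.
q = −ln(1 − 0.50) / 0.45 = 0.6931 / 0.45 = 1.540.

[0.000, 1.540]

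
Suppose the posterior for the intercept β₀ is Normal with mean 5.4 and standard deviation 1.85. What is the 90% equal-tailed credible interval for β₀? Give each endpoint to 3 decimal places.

[2.357, 8.443]

The posterior is symmetric, so the 90% equal-tailed interval is β₀ = 5.4 ± z·1.85 with z = 1.645.
Half-width: 1.645 × 1.85 = 3.043.
5.4 − 3.043 = 2.357; 5.4 + 3.043 = 8.443.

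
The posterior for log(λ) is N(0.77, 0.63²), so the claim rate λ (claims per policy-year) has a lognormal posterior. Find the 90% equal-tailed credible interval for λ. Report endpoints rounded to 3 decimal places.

[0.766, 6.088]

On the log scale the 90% interval is 0.77 ± 1.645 × 0.63 = [-0.2663, 1.8063].
Exponentiate: [e^-0.2663, e^1.8063] = [0.766, 6.088].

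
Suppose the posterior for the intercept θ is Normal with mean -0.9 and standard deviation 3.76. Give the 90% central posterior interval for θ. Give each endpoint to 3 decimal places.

The posterior is symmetric, so the 90% equal-tailed interval is θ = -0.9 ± z·3.76 with z = 1.645.
Half-width: 1.645 × 3.76 = 6.185.
-0.9 − 6.185 = -7.085; -0.9 + 6.185 = 5.285.

[-7.085, 5.285]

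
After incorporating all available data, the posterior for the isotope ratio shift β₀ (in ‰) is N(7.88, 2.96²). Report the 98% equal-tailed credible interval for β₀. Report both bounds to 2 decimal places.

[0.99, 14.77]

The posterior is symmetric, so the 98% equal-tailed interval is β₀ = 7.88 ± z·2.96 with z = 2.326.
Half-width: 2.326 × 2.96 = 6.89.
7.88 − 6.89 = 0.99; 7.88 + 6.89 = 14.77.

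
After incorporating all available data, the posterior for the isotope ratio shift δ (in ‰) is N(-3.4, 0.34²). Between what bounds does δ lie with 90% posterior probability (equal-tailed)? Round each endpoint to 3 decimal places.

The posterior is symmetric, so the 90% equal-tailed interval is δ = -3.4 ± z·0.34 with z = 1.645.
Half-width: 1.645 × 0.34 = 0.559.
-3.4 − 0.559 = -3.959; -3.4 + 0.559 = -2.841.

[-3.959, -2.841]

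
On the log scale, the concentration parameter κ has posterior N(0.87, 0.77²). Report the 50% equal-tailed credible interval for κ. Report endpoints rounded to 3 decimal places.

[1.420, 4.012]

On the log scale the 50% interval is 0.87 ± 0.674 × 0.77 = [0.3506, 1.3894].
Exponentiate: [e^0.3506, e^1.3894] = [1.420, 4.012].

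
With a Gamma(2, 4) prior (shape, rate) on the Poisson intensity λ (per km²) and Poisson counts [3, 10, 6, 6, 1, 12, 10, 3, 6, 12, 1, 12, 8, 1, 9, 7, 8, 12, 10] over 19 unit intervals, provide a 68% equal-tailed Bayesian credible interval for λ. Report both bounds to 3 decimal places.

Posterior: Gamma(2+137, 4+19) = Gamma(139, 23) (shape, rate).
Equal-tailed 68% interval: Gamma(139, 23) quantiles at 0.16 and 0.84.
Posterior mean ≈ 6.043, SD ≈ 0.513; a Normal approximation gives roughly [5.534, 6.553].
Exact: lower = 5.534; upper = 6.552.

[5.534, 6.552]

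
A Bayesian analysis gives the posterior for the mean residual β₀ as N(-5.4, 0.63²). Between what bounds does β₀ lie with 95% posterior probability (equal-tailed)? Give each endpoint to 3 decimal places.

The posterior is symmetric, so the 95% equal-tailed interval is β₀ = -5.4 ± z·0.63 with z = 1.960.
Half-width: 1.960 × 0.63 = 1.235.
-5.4 − 1.235 = -6.635; -5.4 + 1.235 = -4.165.

[-6.635, -4.165]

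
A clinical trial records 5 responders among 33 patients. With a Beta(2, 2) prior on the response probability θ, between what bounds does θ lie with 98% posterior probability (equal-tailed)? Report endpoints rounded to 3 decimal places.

Posterior: Beta(2+5, 2+28) = Beta(7, 30).
Equal-tailed 98% interval: the 0.01 and 0.99 quantiles of Beta(7, 30).
Posterior mean ≈ 0.189, SD ≈ 0.064; a Normal approximation gives roughly [0.041, 0.337].
Exact: F⁻¹(0.01) = 0.068; F⁻¹(0.99) = 0.358.

[0.068, 0.358]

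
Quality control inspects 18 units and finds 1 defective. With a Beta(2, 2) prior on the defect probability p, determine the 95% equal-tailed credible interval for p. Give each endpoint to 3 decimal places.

Posterior: Beta(2+1, 2+17) = Beta(3, 19).
Equal-tailed 95% interval: the 0.025 and 0.975 quantiles of Beta(3, 19).
Posterior mean ≈ 0.136, SD ≈ 0.072; a Normal approximation gives roughly [-0.004, 0.277].
Exact: F⁻¹(0.025) = 0.030; F⁻¹(0.975) = 0.304.

[0.030, 0.304]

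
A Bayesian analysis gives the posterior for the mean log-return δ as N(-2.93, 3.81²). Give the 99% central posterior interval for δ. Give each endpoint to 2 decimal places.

The posterior is symmetric, so the 99% equal-tailed interval is δ = -2.93 ± z·3.81 with z = 2.576.
Half-width: 2.576 × 3.81 = 9.81.
-2.93 − 9.81 = -12.74; -2.93 + 9.81 = 6.88.

[-12.74, 6.88]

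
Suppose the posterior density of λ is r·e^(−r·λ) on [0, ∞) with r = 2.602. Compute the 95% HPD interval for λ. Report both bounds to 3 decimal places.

The exponential density is strictly decreasing on [0, ∞), so the HPD interval is anchored at 0: [0, q] with P(λ ≤ q) = 0.95.
q = −ln(1 − 0.95) / 2.602 = 2.9957 / 2.602 = 1.151.

[0.000, 1.151]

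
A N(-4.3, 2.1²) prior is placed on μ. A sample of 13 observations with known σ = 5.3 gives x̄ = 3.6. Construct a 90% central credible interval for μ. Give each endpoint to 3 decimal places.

[-0.979, 2.983]

Posterior precision = 1/2.1² + 13/5.3² = 0.2268 + 0.4628 = 0.6896, so posterior SD = 1.2042.
Posterior mean = (-4.3/2.1² + 13·3.6/5.3²) / 0.6896 = 1.0021.
Interval: 1.0021 ± 1.645 × 1.2042 → [-0.979, 2.983].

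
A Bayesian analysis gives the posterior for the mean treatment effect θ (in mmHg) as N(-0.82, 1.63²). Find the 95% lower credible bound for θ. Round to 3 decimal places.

Need L with P(θ ≥ L) = 0.95: L = -0.82 − z_{0.05}·1.63.
z = 1.645; L = -0.82 − 1.645 × 1.63 = -3.501.

-3.501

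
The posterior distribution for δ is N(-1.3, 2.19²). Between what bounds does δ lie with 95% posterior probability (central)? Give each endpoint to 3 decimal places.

[-5.592, 2.992]

The posterior is symmetric, so the 95% equal-tailed interval is δ = -1.3 ± z·2.19 with z = 1.960.
Half-width: 1.960 × 2.19 = 4.292.
-1.3 − 4.292 = -5.592; -1.3 + 4.292 = 2.992.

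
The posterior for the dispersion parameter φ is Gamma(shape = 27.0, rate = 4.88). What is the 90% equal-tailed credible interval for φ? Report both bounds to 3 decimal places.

[3.905, 7.393]

Posterior: Gamma(shape 27.0, rate 4.88).
Equal-tailed 90% interval: Gamma(27.0, 4.88) quantiles at 0.05 and 0.95.
Posterior mean ≈ 5.533, SD ≈ 1.065; a Normal approximation gives roughly [3.781, 7.284].
Exact: lower = 3.905; upper = 7.393.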